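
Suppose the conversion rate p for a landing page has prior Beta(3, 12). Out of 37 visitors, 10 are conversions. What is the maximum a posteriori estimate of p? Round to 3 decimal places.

p̂_MAP = 0.240

Prior: Beta(3, 12).
Data: 10 successes in 37 trials. The binomial likelihood contributes p^10(1−p)^27, so the posterior is Beta(3+10, 12+27) = Beta(13, 39).
For Beta(a, b) with a, b > 1 the mode is (a−1)/(a+b−2) = 12/50 ≈ 0.240.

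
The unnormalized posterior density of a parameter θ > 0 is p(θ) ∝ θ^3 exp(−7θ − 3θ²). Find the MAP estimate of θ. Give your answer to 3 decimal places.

θ̂_MAP = 0.333

ℓ'(θ) = 3/θ − 7 − 6θ. Setting this to zero and multiplying by θ: 6θ² + 7θ − 3 = 0.
θ = (−7 + √(7² + 4·6·3)) / (2·6) = (−7 + √121) / 12 = (−7 + 11)/12 = 1/3.
ℓ''(θ) = −3/θ² − 6 < 0, confirming a maximum.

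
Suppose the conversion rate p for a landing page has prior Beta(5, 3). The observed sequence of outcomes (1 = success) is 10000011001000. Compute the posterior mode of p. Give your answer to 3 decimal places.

p̂_MAP = 0.400

Prior: Beta(5, 3).
Data: 4 successes in 14 trials (from the sequence). The binomial likelihood contributes p^4(1−p)^10, so the posterior is Beta(5+4, 3+10) = Beta(9, 13).
For Beta(a, b) with a, b > 1 the mode is (a−1)/(a+b−2) = 8/20 ≈ 0.400.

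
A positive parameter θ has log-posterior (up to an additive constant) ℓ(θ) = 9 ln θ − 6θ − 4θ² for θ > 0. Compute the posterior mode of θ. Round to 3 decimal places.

θ̂_MAP = 0.750

ℓ'(θ) = 9/θ − 6 − 8θ. Setting this to zero and multiplying by θ: 8θ² + 6θ − 9 = 0.
θ = (−6 + √(6² + 4·8·9)) / (2·8) = (−6 + √324) / 16 = (−6 + 18)/16 = 3/4.
ℓ''(θ) = −9/θ² − 8 < 0, confirming a maximum.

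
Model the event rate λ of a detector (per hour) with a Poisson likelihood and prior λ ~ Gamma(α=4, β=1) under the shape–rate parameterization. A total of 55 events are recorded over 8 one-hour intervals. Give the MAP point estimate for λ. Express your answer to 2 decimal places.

λ̂_MAP = 6.44

Σxᵢ = 55, n = 8.
Posterior ∝ λ^3e^(−1λ) · λ^55e^(−8λ) = λ^58e^(−9λ), i.e. Gamma(shape=59, rate=9).
The mode of a Gamma(a, b) with a ≥ 1 (shape–rate) is (a−1)/b = 58/9 ≈ 6.44.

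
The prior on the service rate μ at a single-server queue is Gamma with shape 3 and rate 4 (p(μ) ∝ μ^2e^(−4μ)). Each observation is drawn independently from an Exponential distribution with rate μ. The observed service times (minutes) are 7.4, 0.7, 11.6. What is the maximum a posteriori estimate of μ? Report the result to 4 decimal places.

The Exponential(rate=μ) likelihood is ∝ μ^n e^(−μΣtᵢ). Here n = 3 and Σtᵢ = 7.4 + 0.7 + 11.6 = 19.7.
Posterior ∝ μ^2e^(−4μ) · μ^3e^(−19.7μ) = μ^5e^(−23.7μ), i.e. Gamma(6, 23.7).
Mode = (a−1)/b = 5/23.7 ≈ 0.2110.

μ̂_MAP = 0.2110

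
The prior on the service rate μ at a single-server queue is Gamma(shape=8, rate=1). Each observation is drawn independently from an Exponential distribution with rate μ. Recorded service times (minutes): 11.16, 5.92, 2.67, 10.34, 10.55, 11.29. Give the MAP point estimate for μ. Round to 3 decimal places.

μ̂_MAP = 0.246

The Exponential(rate=μ) likelihood is ∝ μ^n e^(−μΣtᵢ). Here n = 6 and Σtᵢ = 11.16 + 5.92 + 2.67 + 10.34 + 10.55 + 11.29 = 51.93.
Posterior ∝ μ^7e^(−1μ) · μ^6e^(−51.93μ) = μ^13e^(−52.93μ), i.e. Gamma(14, 52.93).
Mode = (a−1)/b = 13/52.93 ≈ 0.246.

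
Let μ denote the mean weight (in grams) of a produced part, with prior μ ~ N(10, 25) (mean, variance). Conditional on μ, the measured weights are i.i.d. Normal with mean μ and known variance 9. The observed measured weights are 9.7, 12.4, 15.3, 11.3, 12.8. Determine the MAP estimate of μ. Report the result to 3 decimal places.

n = 5; x̄ = (9.7 + 12.4 + 15.3 + 11.3 + 12.8)/5 = 61.5/5 = 12.3.
For a Normal prior and Normal likelihood with known variance, the posterior is Normal; its mode equals its mean, the precision-weighted average.
Prior precision 1/σ₀² = 1/25 = 0.04; data precision n/σ² = 5/9.
μ̂ = (0.04·10 + (5/9)·12.3) / (0.04 + 5/9) = (217/30)/(134/225) = 3255/268 ≈ 12.146.

μ̂_MAP = 12.146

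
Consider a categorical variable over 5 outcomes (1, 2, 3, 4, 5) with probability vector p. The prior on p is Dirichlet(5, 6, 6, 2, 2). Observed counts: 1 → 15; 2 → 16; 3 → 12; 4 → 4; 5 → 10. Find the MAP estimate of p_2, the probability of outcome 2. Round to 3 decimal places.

MAP estimate: 0.288

The posterior is Dirichlet(αᵢ + nᵢ) = Dirichlet(20, 22, 18, 6, 12).
For a Dirichlet(a₁,…,a_K) with all aᵢ > 1, the mode has j-th component (aⱼ − 1)/(Σaᵢ − K).
Here Σaᵢ = 78 and K = 5, so p_2 = (22 − 1)/(78 − 5) = 21/73 ≈ 0.288.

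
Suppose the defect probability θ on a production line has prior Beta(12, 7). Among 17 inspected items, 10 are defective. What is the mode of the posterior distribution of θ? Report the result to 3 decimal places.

θ̂_MAP = 0.618

Prior: Beta(12, 7).
Data: 10 successes in 17 trials. The binomial likelihood contributes θ^10(1−θ)^7, so the posterior is Beta(12+10, 7+7) = Beta(22, 14).
For Beta(a, b) with a, b > 1 the mode is (a−1)/(a+b−2) = 21/34 ≈ 0.618.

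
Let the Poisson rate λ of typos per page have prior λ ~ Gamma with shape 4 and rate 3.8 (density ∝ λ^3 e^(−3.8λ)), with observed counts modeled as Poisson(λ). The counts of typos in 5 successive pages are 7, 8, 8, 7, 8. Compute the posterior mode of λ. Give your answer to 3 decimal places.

Σxᵢ = 7+8+8+7+8 = 38, with n = 5.
Posterior ∝ λ^3e^(−3.8λ) · λ^38e^(−5λ) = λ^41e^(−8.8λ), i.e. Gamma(shape=42, rate=8.8).
The mode of a Gamma(a, b) with a ≥ 1 (shape–rate) is (a−1)/b = 41/8.8 ≈ 4.659.

λ̂_MAP = 4.659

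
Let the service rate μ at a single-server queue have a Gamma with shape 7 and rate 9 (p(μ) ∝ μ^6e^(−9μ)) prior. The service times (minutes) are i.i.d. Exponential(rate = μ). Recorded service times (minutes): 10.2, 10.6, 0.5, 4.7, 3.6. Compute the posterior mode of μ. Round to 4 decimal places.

μ̂_MAP = 0.2850

The Exponential(rate=μ) likelihood is ∝ μ^n e^(−μΣtᵢ). Here n = 5 and Σtᵢ = 10.2 + 10.6 + 0.5 + 4.7 + 3.6 = 29.6.
Posterior ∝ μ^6e^(−9μ) · μ^5e^(−29.6μ) = μ^11e^(−38.6μ), i.e. Gamma(12, 38.6).
Mode = (a−1)/b = 11/38.6 ≈ 0.2850.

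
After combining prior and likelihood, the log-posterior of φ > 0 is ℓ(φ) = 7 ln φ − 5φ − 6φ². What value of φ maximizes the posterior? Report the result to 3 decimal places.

ℓ'(φ) = 7/φ − 5 − 12φ. Setting this to zero and multiplying by φ: 12φ² + 5φ − 7 = 0.
φ = (−5 + √(5² + 4·12·7)) / (2·12) = (−5 + √361) / 24 = (−5 + 19)/24 = 7/12.
ℓ''(φ) = −7/φ² − 12 < 0, confirming a maximum.

φ̂_MAP = 0.583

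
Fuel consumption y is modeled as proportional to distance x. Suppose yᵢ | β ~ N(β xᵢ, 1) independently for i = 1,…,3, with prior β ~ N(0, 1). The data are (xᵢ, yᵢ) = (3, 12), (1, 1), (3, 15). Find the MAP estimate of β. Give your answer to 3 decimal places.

log p(β | y) = −Σ(yᵢ − βxᵢ)²/(2·1) − β²/(2·1) + const.
Setting the derivative to zero: Σxᵢ(yᵢ − βxᵢ)/1 − β/1 = 0, so β = Σxᵢyᵢ / (Σxᵢ² + σ²/τ²).
Σxᵢyᵢ = 3·12 + 1·1 + 3·15 = 82; Σxᵢ² = 19; σ²/τ² = 1.
β̂_MAP = 82 / (19 + 1) = 82/20 ≈ 4.100.

β̂_MAP = 4.100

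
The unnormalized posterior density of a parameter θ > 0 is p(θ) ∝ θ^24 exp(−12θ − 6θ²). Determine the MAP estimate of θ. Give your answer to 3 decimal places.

θ̂_MAP = 1.000

ℓ'(θ) = 24/θ − 12 − 12θ. Setting this to zero and multiplying by θ: 12θ² + 12θ − 24 = 0.
θ = (−12 + √(12² + 4·12·24)) / (2·12) = (−12 + √1296) / 24 = (−12 + 36)/24 = 1.
ℓ''(θ) = −24/θ² − 12 < 0, confirming a maximum.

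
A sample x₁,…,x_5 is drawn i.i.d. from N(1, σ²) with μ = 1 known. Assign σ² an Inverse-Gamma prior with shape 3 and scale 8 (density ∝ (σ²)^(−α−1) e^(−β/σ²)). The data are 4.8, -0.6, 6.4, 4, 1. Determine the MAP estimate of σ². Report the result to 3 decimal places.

σ̂²_MAP = 5.474

Sum of squared deviations about the known mean: SS = (4.8−1)² + (-0.6−1)² + (6.4−1)² + (4−1)² + (1−1)² = 55.16.
The Normal likelihood contributes (σ²)^(−n/2) exp(−SS/(2σ²)), so the posterior is Inverse-Gamma(α + n/2, β + SS/2) = Inverse-Gamma(5.5, 35.58).
The mode of Inverse-Gamma(a, b) is b/(a+1) = 35.58/6.5 ≈ 5.474.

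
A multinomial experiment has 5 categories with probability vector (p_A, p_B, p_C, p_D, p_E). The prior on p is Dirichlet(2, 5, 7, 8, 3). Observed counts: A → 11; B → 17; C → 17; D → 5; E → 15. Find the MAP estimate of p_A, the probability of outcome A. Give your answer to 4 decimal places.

The posterior is Dirichlet(αᵢ + nᵢ) = Dirichlet(13, 22, 24, 13, 18).
For a Dirichlet(a₁,…,a_K) with all aᵢ > 1, the mode has j-th component (aⱼ − 1)/(Σaᵢ − K).
Here Σaᵢ = 90 and K = 5, so p_A = (13 − 1)/(90 − 5) = 12/85 ≈ 0.1412.

MAP estimate of p_A = 0.1412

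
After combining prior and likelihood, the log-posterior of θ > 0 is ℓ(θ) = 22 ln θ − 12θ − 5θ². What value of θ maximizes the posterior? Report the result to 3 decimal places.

ℓ'(θ) = 22/θ − 12 − 10θ. Setting this to zero and multiplying by θ: 10θ² + 12θ − 22 = 0.
θ = (−12 + √(12² + 4·10·22)) / (2·10) = (−12 + √1024) / 20 = (−12 + 32)/20 = 1.
ℓ''(θ) = −22/θ² − 10 < 0, confirming a maximum.

θ̂_MAP = 1.000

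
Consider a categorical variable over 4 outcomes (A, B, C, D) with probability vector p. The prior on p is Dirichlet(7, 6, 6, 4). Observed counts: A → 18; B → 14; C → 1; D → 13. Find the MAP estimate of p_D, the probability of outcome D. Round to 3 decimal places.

MAP estimate of p_D = 0.246

The posterior is Dirichlet(αᵢ + nᵢ) = Dirichlet(25, 20, 7, 17).
For a Dirichlet(a₁,…,a_K) with all aᵢ > 1, the mode has j-th component (aⱼ − 1)/(Σaᵢ − K).
Here Σaᵢ = 69 and K = 4, so p_D = (17 − 1)/(69 − 4) = 16/65 ≈ 0.246.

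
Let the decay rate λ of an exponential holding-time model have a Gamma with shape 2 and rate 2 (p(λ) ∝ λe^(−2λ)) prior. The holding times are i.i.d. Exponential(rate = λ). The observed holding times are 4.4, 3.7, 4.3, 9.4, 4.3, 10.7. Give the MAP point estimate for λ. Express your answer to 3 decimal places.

λ̂_MAP = 0.180

The Exponential(rate=λ) likelihood is ∝ λ^n e^(−λΣtᵢ). Here n = 6 and Σtᵢ = 4.4 + 3.7 + 4.3 + 9.4 + 4.3 + 10.7 = 36.8.
Posterior ∝ λe^(−2λ) · λ^6e^(−36.8λ) = λ^7e^(−38.8λ), i.e. Gamma(8, 38.8).
Mode = (a−1)/b = 7/38.8 ≈ 0.180.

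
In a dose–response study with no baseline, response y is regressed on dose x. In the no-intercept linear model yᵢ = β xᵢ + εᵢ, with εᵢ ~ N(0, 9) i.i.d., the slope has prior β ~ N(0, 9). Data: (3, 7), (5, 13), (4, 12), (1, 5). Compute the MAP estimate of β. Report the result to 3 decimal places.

log p(β | y) = −Σ(yᵢ − βxᵢ)²/(2·9) − β²/(2·9) + const.
Setting the derivative to zero: Σxᵢ(yᵢ − βxᵢ)/9 − β/9 = 0, so β = Σxᵢyᵢ / (Σxᵢ² + σ²/τ²).
Σxᵢyᵢ = 3·7 + 5·13 + 4·12 + 1·5 = 139; Σxᵢ² = 51; σ²/τ² = 1.
β̂_MAP = 139 / (51 + 1) = 139/52 ≈ 2.673.

β̂_MAP = 2.673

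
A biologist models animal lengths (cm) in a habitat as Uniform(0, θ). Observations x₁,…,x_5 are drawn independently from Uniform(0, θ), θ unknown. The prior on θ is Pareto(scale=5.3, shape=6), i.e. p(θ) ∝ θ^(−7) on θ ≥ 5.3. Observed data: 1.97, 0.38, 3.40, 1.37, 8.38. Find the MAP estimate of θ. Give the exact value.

θ̂_MAP = 8.38

The Uniform(0, θ) likelihood is θ^(−n) for θ ≥ max(xᵢ), zero otherwise. Here max(xᵢ) = 8.38.
Posterior ∝ θ^(−7) · θ^(−5) = θ^(−12) on θ ≥ max(5.3, 8.38) = 8.38.
This density is strictly decreasing in θ, so the posterior mode lies at the lower boundary of the support.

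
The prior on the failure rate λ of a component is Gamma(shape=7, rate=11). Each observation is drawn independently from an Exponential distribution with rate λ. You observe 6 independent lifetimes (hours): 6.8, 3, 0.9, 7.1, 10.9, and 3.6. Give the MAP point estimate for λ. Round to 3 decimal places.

The Exponential(rate=λ) likelihood is ∝ λ^n e^(−λΣtᵢ). Here n = 6 and Σtᵢ = 6.8 + 3 + 0.9 + 7.1 + 10.9 + 3.6 = 32.3.
Posterior ∝ λ^6e^(−11λ) · λ^6e^(−32.3λ) = λ^12e^(−43.3λ), i.e. Gamma(13, 43.3).
Mode = (a−1)/b = 12/43.3 ≈ 0.277.

λ̂_MAP = 0.277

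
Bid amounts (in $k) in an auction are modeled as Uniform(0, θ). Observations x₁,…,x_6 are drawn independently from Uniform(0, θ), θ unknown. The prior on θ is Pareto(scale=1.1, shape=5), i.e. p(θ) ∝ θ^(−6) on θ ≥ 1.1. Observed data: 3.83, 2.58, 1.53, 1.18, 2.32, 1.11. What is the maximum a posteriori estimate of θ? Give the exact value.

The Uniform(0, θ) likelihood is θ^(−n) for θ ≥ max(xᵢ), zero otherwise. Here max(xᵢ) = 3.83.
Posterior ∝ θ^(−6) · θ^(−6) = θ^(−12) on θ ≥ max(1.1, 3.83) = 3.83.
This density is strictly decreasing in θ, so the posterior mode lies at the lower boundary of the support.

θ̂_MAP = 3.83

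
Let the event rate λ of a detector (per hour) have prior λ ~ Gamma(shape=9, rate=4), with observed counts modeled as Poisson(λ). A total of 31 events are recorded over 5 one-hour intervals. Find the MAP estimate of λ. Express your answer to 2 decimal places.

Σxᵢ = 31, n = 5.
Posterior ∝ λ^8e^(−4λ) · λ^31e^(−5λ) = λ^39e^(−9λ), i.e. Gamma(shape=40, rate=9).
The mode of a Gamma(a, b) with a ≥ 1 (shape–rate) is (a−1)/b = 39/9 ≈ 4.33.

λ̂_MAP = 4.33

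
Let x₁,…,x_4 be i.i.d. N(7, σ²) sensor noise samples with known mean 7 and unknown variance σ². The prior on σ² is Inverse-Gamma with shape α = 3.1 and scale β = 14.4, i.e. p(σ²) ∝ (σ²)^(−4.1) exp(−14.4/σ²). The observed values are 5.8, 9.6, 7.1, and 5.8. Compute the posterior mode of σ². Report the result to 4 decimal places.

σ̂²_MAP = 3.1516

Sum of squared deviations about the known mean: SS = (5.8−7)² + (9.6−7)² + (7.1−7)² + (5.8−7)² = 9.65.
The Normal likelihood contributes (σ²)^(−n/2) exp(−SS/(2σ²)), so the posterior is Inverse-Gamma(α + n/2, β + SS/2) = Inverse-Gamma(5.1, 19.225).
The mode of Inverse-Gamma(a, b) is b/(a+1) = 19.225/6.1 ≈ 3.1516.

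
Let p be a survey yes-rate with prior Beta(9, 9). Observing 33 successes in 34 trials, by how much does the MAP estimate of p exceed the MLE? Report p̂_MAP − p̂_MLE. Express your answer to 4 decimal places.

MAP − MLE = -0.1506

Posterior is Beta(42, 10); MAP = (42−1)/(52−2) = 41/50 ≈ 0.82000.
MLE ignores the prior: p̂_MLE = k/n = 33/34 ≈ 0.97059.
Difference = 41/50 − 33/34 = -64/425 ≈ -0.1506.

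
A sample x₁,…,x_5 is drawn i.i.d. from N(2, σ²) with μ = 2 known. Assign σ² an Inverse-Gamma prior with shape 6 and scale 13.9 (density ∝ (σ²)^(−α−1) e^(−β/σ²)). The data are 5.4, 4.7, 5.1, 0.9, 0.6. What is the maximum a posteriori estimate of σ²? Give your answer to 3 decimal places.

σ̂²_MAP = 3.128

Sum of squared deviations about the known mean: SS = (5.4−2)² + (4.7−2)² + (5.1−2)² + (0.9−2)² + (0.6−2)² = 31.63.
The Normal likelihood contributes (σ²)^(−n/2) exp(−SS/(2σ²)), so the posterior is Inverse-Gamma(α + n/2, β + SS/2) = Inverse-Gamma(8.5, 29.715).
The mode of Inverse-Gamma(a, b) is b/(a+1) = 29.715/9.5 ≈ 3.128.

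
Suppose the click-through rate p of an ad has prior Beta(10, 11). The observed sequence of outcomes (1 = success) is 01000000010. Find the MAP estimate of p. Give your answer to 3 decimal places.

p̂_MAP = 0.367

Prior: Beta(10, 11).
Data: 2 successes in 11 trials (from the sequence). The binomial likelihood contributes p^2(1−p)^9, so the posterior is Beta(10+2, 11+9) = Beta(12, 20).
For Beta(a, b) with a, b > 1 the mode is (a−1)/(a+b−2) = 11/30 ≈ 0.367.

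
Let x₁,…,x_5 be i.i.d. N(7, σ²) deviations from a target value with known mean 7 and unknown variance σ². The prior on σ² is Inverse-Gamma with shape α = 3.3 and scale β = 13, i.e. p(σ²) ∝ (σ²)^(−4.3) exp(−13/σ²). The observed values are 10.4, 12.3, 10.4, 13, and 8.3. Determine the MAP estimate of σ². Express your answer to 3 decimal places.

Sum of squared deviations about the known mean: SS = (10.4−7)² + (12.3−7)² + (10.4−7)² + (13−7)² + (8.3−7)² = 88.9.
The Normal likelihood contributes (σ²)^(−n/2) exp(−SS/(2σ²)), so the posterior is Inverse-Gamma(α + n/2, β + SS/2) = Inverse-Gamma(5.8, 57.45).
The mode of Inverse-Gamma(a, b) is b/(a+1) = 57.45/6.8 ≈ 8.449.

σ̂²_MAP = 8.449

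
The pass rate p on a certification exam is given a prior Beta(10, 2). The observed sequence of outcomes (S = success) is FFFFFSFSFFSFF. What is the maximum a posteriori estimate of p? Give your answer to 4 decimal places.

p̂_MAP = 0.5217

Prior: Beta(10, 2).
Data: 3 successes in 13 trials (from the sequence). The binomial likelihood contributes p^3(1−p)^10, so the posterior is Beta(10+3, 2+10) = Beta(13, 12).
For Beta(a, b) with a, b > 1 the mode is (a−1)/(a+b−2) = 12/23 ≈ 0.5217.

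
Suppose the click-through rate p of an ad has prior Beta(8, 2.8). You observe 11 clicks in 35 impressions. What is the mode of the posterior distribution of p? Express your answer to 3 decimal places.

p̂_MAP = 0.411

Prior: Beta(8, 2.8).
Data: 11 successes in 35 trials. The binomial likelihood contributes p^11(1−p)^24, so the posterior is Beta(8+11, 2.8+24) = Beta(19, 26.8).
For Beta(a, b) with a, b > 1 the mode is (a−1)/(a+b−2) = 18/43.8 ≈ 0.411.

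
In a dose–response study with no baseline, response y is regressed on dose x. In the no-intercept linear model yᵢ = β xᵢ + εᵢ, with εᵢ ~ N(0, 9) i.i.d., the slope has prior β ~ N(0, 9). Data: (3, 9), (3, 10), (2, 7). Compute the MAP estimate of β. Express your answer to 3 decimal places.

β̂_MAP = 3.087

log p(β | y) = −Σ(yᵢ − βxᵢ)²/(2·9) − β²/(2·9) + const.
Setting the derivative to zero: Σxᵢ(yᵢ − βxᵢ)/9 − β/9 = 0, so β = Σxᵢyᵢ / (Σxᵢ² + σ²/τ²).
Σxᵢyᵢ = 3·9 + 3·10 + 2·7 = 71; Σxᵢ² = 22; σ²/τ² = 1.
β̂_MAP = 71 / (22 + 1) = 71/23 ≈ 3.087.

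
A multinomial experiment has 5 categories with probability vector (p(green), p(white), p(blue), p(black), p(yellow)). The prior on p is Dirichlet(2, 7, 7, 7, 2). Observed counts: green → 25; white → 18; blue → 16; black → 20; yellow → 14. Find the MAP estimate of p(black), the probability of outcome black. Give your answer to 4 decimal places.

The posterior is Dirichlet(αᵢ + nᵢ) = Dirichlet(27, 25, 23, 27, 16).
For a Dirichlet(a₁,…,a_K) with all aᵢ > 1, the mode has j-th component (aⱼ − 1)/(Σaᵢ − K).
Here Σaᵢ = 118 and K = 5, so p(black) = (27 − 1)/(118 − 5) = 26/113 ≈ 0.2301.

MAP estimate of p(black) = 0.2301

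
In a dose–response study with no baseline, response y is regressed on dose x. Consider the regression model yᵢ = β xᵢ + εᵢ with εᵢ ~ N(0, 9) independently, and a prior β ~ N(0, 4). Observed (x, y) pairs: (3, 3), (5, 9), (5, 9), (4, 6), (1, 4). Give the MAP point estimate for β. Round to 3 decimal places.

log p(β | y) = −Σ(yᵢ − βxᵢ)²/(2·9) − β²/(2·4) + const.
Setting the derivative to zero: Σxᵢ(yᵢ − βxᵢ)/9 − β/4 = 0, so β = Σxᵢyᵢ / (Σxᵢ² + σ²/τ²).
Σxᵢyᵢ = 3·3 + 5·9 + 5·9 + 4·6 + 1·4 = 127; Σxᵢ² = 76; σ²/τ² = 2.25.
β̂_MAP = 127 / (76 + 2.25) = 127/78.25 ≈ 1.623.

β̂_MAP = 1.623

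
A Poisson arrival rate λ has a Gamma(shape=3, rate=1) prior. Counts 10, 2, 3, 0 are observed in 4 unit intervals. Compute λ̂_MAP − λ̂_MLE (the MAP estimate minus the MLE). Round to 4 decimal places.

MAP − MLE = -0.3500

Σxᵢ = 15. Posterior is Gamma(18, 5); MAP = (18−1)/5 = 17/5 ≈ 3.40000.
MLE = x̄ = 15/4 ≈ 3.75000.
Difference = 17/5 − 15/4 = -7/20 ≈ -0.3500.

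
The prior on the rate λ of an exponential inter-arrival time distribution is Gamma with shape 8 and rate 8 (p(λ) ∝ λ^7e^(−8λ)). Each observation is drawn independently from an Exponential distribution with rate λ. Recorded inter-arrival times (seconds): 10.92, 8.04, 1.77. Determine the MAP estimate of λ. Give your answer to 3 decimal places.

λ̂_MAP = 0.348

The Exponential(rate=λ) likelihood is ∝ λ^n e^(−λΣtᵢ). Here n = 3 and Σtᵢ = 10.92 + 8.04 + 1.77 = 20.73.
Posterior ∝ λ^7e^(−8λ) · λ^3e^(−20.73λ) = λ^10e^(−28.73λ), i.e. Gamma(11, 28.73).
Mode = (a−1)/b = 10/28.73 ≈ 0.348.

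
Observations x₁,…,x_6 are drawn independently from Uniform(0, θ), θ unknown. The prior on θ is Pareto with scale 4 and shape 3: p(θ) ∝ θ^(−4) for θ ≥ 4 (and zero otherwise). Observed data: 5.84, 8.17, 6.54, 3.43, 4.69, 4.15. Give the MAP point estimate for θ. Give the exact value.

The Uniform(0, θ) likelihood is θ^(−n) for θ ≥ max(xᵢ), zero otherwise. Here max(xᵢ) = 8.17.
Posterior ∝ θ^(−4) · θ^(−6) = θ^(−10) on θ ≥ max(4, 8.17) = 8.17.
This density is strictly decreasing in θ, so the posterior mode lies at the lower boundary of the support.

θ̂_MAP = 8.17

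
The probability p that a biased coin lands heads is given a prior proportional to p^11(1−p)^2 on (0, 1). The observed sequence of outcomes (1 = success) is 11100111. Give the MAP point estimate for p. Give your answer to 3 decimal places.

p̂_MAP = 0.810

The prior density ∝ p^11(1−p)^2 is the kernel of Beta(12, 3).
Data: 6 successes in 8 trials (from the sequence). The binomial likelihood contributes p^6(1−p)^2, so the posterior is Beta(12+6, 3+2) = Beta(18, 5).
For Beta(a, b) with a, b > 1 the mode is (a−1)/(a+b−2) = 17/21 ≈ 0.810.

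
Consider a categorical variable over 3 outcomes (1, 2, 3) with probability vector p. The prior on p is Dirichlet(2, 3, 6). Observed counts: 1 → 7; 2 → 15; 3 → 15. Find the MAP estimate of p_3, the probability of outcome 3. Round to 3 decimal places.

The posterior is Dirichlet(αᵢ + nᵢ) = Dirichlet(9, 18, 21).
For a Dirichlet(a₁,…,a_K) with all aᵢ > 1, the mode has j-th component (aⱼ − 1)/(Σaᵢ − K).
Here Σaᵢ = 48 and K = 3, so p_3 = (21 − 1)/(48 − 3) = 20/45 ≈ 0.444.

MAP estimate: 0.444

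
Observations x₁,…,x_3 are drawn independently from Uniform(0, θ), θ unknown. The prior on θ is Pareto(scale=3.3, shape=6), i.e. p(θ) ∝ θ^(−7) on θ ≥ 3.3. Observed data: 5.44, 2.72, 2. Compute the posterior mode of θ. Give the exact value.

θ̂_MAP = 5.44

The Uniform(0, θ) likelihood is θ^(−n) for θ ≥ max(xᵢ), zero otherwise. Here max(xᵢ) = 5.44.
Posterior ∝ θ^(−7) · θ^(−3) = θ^(−10) on θ ≥ max(3.3, 5.44) = 5.44.
This density is strictly decreasing in θ, so the posterior mode lies at the lower boundary of the support.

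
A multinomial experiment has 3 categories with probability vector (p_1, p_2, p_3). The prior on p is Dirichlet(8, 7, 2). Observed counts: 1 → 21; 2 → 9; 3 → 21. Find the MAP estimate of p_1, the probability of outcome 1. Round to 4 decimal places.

MAP estimate: 0.4308

The posterior is Dirichlet(αᵢ + nᵢ) = Dirichlet(29, 16, 23).
For a Dirichlet(a₁,…,a_K) with all aᵢ > 1, the mode has j-th component (aⱼ − 1)/(Σaᵢ − K).
Here Σaᵢ = 68 and K = 3, so p_1 = (29 − 1)/(68 − 3) = 28/65 ≈ 0.4308.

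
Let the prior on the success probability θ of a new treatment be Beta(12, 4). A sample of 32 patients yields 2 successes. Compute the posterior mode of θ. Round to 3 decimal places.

θ̂_MAP = 0.283

Prior: Beta(12, 4).
Data: 2 successes in 32 trials. The binomial likelihood contributes θ^2(1−θ)^30, so the posterior is Beta(12+2, 4+30) = Beta(14, 34).
For Beta(a, b) with a, b > 1 the mode is (a−1)/(a+b−2) = 13/46 ≈ 0.283.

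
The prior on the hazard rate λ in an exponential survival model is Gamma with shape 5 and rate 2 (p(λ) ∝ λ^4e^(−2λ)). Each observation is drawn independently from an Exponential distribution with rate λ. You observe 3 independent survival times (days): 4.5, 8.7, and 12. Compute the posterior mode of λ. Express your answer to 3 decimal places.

The Exponential(rate=λ) likelihood is ∝ λ^n e^(−λΣtᵢ). Here n = 3 and Σtᵢ = 4.5 + 8.7 + 12 = 25.2.
Posterior ∝ λ^4e^(−2λ) · λ^3e^(−25.2λ) = λ^7e^(−27.2λ), i.e. Gamma(8, 27.2).
Mode = (a−1)/b = 7/27.2 ≈ 0.257.

λ̂_MAP = 0.257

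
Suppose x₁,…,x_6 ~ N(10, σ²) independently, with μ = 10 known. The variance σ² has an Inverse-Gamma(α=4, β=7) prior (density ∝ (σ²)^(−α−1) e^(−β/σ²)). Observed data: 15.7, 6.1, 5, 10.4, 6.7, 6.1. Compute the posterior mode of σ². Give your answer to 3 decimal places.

Sum of squared deviations about the known mean: SS = (15.7−10)² + (6.1−10)² + (5−10)² + (10.4−10)² + (6.7−10)² + (6.1−10)² = 98.96.
The Normal likelihood contributes (σ²)^(−n/2) exp(−SS/(2σ²)), so the posterior is Inverse-Gamma(α + n/2, β + SS/2) = Inverse-Gamma(7, 56.48).
The mode of Inverse-Gamma(a, b) is b/(a+1) = 56.48/8 ≈ 7.060.

σ̂²_MAP = 7.060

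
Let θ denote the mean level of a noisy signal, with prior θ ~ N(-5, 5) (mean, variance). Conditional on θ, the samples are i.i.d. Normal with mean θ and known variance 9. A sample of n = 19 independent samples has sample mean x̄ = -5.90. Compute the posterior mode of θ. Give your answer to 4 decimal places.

θ̂_MAP = -5.8221

n = 19, x̄ = -5.90.
For a Normal prior and Normal likelihood with known variance, the posterior is Normal; its mode equals its mean, the precision-weighted average.
Prior precision 1/σ₀² = 1/5 = 0.2; data precision n/σ² = 19/9.
θ̂ = (0.2·(-5) + (19/9)·(-5.9)) / (0.2 + 19/9) = (-1211/90)/(104/45) = -1211/208 ≈ -5.8221.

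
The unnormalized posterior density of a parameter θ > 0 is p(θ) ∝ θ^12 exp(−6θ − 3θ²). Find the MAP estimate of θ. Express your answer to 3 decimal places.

ℓ'(θ) = 12/θ − 6 − 6θ. Setting this to zero and multiplying by θ: 6θ² + 6θ − 12 = 0.
θ = (−6 + √(6² + 4·6·12)) / (2·6) = (−6 + √324) / 12 = (−6 + 18)/12 = 1.
ℓ''(θ) = −12/θ² − 6 < 0, confirming a maximum.

θ̂_MAP = 1.000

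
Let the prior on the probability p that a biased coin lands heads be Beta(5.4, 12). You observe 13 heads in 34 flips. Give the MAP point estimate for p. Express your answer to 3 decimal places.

Prior: Beta(5.4, 12).
Data: 13 successes in 34 trials. The binomial likelihood contributes p^13(1−p)^21, so the posterior is Beta(5.4+13, 12+21) = Beta(18.4, 33).
For Beta(a, b) with a, b > 1 the mode is (a−1)/(a+b−2) = 17.4/49.4 ≈ 0.352.

p̂_MAP = 0.352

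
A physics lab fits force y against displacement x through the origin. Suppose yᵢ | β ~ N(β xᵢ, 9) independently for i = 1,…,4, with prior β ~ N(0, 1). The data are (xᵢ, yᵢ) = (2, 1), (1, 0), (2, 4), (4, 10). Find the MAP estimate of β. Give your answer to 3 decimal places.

β̂_MAP = 1.471

log p(β | y) = −Σ(yᵢ − βxᵢ)²/(2·9) − β²/(2·1) + const.
Setting the derivative to zero: Σxᵢ(yᵢ − βxᵢ)/9 − β/1 = 0, so β = Σxᵢyᵢ / (Σxᵢ² + σ²/τ²).
Σxᵢyᵢ = 2·1 + 1·0 + 2·4 + 4·10 = 50; Σxᵢ² = 25; σ²/τ² = 9.
β̂_MAP = 50 / (25 + 9) = 50/34 ≈ 1.471.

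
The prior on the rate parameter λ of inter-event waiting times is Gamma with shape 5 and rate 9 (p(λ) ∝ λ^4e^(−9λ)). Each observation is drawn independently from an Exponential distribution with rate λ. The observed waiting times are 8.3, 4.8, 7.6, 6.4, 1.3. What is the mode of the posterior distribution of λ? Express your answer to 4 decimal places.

The Exponential(rate=λ) likelihood is ∝ λ^n e^(−λΣtᵢ). Here n = 5 and Σtᵢ = 8.3 + 4.8 + 7.6 + 6.4 + 1.3 = 28.4.
Posterior ∝ λ^4e^(−9λ) · λ^5e^(−28.4λ) = λ^9e^(−37.4λ), i.e. Gamma(10, 37.4).
Mode = (a−1)/b = 9/37.4 ≈ 0.2406.

λ̂_MAP = 0.2406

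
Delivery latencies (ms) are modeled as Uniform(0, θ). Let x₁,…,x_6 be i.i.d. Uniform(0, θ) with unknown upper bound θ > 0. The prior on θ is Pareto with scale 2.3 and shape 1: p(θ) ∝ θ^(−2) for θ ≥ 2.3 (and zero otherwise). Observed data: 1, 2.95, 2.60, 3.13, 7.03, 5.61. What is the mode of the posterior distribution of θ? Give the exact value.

θ̂_MAP = 7.03

The Uniform(0, θ) likelihood is θ^(−n) for θ ≥ max(xᵢ), zero otherwise. Here max(xᵢ) = 7.03.
Posterior ∝ θ^(−2) · θ^(−6) = θ^(−8) on θ ≥ max(2.3, 7.03) = 7.03.
This density is strictly decreasing in θ, so the posterior mode lies at the lower boundary of the support.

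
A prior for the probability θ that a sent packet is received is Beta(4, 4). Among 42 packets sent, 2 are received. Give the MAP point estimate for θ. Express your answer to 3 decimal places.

Prior: Beta(4, 4).
Data: 2 successes in 42 trials. The binomial likelihood contributes θ^2(1−θ)^40, so the posterior is Beta(4+2, 4+40) = Beta(6, 44).
For Beta(a, b) with a, b > 1 the mode is (a−1)/(a+b−2) = 5/48 ≈ 0.104.

θ̂_MAP = 0.104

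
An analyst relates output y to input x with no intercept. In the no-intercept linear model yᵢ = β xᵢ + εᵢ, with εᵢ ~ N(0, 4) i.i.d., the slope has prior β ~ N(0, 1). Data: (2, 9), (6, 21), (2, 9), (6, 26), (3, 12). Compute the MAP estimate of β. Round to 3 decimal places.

log p(β | y) = −Σ(yᵢ − βxᵢ)²/(2·4) − β²/(2·1) + const.
Setting the derivative to zero: Σxᵢ(yᵢ − βxᵢ)/4 − β/1 = 0, so β = Σxᵢyᵢ / (Σxᵢ² + σ²/τ²).
Σxᵢyᵢ = 2·9 + 6·21 + 2·9 + 6·26 + 3·12 = 354; Σxᵢ² = 89; σ²/τ² = 4.
β̂_MAP = 354 / (89 + 4) = 354/93 ≈ 3.806.

β̂_MAP = 3.806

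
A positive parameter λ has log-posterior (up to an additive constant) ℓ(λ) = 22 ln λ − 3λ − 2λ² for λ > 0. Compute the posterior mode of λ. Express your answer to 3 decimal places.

ℓ'(λ) = 22/λ − 3 − 4λ. Setting this to zero and multiplying by λ: 4λ² + 3λ − 22 = 0.
λ = (−3 + √(3² + 4·4·22)) / (2·4) = (−3 + √361) / 8 = (−3 + 19)/8 = 2.
ℓ''(λ) = −22/λ² − 4 < 0, confirming a maximum.

λ̂_MAP = 2.000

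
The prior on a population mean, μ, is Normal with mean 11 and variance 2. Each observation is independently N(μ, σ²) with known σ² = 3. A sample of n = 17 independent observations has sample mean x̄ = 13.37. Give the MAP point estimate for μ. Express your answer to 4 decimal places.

n = 17, x̄ = 13.37.
For a Normal prior and Normal likelihood with known variance, the posterior is Normal; its mode equals its mean, the precision-weighted average.
Prior precision 1/σ₀² = 1/2 = 0.5; data precision n/σ² = 17/3.
μ̂ = (0.5·11 + (17/3)·13.37) / (0.5 + 17/3) = (24379/300)/(37/6) = 24379/1850 ≈ 13.1778.

μ̂_MAP = 13.1778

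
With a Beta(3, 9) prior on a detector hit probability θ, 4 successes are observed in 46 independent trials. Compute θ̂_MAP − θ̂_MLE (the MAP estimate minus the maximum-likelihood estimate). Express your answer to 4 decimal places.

Posterior is Beta(7, 51); MAP = (7−1)/(58−2) = 6/56 ≈ 0.10714.
MLE ignores the prior: θ̂_MLE = k/n = 4/46 ≈ 0.08696.
Difference = 6/56 − 4/46 = 13/644 ≈ 0.0202.

MAP − MLE = 0.0202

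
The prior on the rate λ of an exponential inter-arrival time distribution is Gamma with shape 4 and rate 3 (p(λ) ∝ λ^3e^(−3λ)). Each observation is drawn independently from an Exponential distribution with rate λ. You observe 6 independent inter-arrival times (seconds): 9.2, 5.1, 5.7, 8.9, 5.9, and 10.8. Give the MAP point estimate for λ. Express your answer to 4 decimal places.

λ̂_MAP = 0.1852

The Exponential(rate=λ) likelihood is ∝ λ^n e^(−λΣtᵢ). Here n = 6 and Σtᵢ = 9.2 + 5.1 + 5.7 + 8.9 + 5.9 + 10.8 = 45.6.
Posterior ∝ λ^3e^(−3λ) · λ^6e^(−45.6λ) = λ^9e^(−48.6λ), i.e. Gamma(10, 48.6).
Mode = (a−1)/b = 9/48.6 ≈ 0.1852.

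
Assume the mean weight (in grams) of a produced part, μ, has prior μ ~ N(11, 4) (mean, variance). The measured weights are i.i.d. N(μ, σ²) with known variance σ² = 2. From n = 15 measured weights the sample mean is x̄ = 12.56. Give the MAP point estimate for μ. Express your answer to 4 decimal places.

n = 15, x̄ = 12.56.
For a Normal prior and Normal likelihood with known variance, the posterior is Normal; its mode equals its mean, the precision-weighted average.
Prior precision 1/σ₀² = 1/4 = 0.25; data precision n/σ² = 15/2 = 7.5.
μ̂ = (0.25·11 + 7.5·12.56) / (0.25 + 7.5) = 96.95/7.75 = 1939/155 ≈ 12.5097.

μ̂_MAP = 12.5097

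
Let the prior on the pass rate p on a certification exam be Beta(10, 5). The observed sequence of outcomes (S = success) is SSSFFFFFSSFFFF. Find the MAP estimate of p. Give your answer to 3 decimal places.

p̂_MAP = 0.519

Prior: Beta(10, 5).
Data: 5 successes in 14 trials (from the sequence). The binomial likelihood contributes p^5(1−p)^9, so the posterior is Beta(10+5, 5+9) = Beta(15, 14).
For Beta(a, b) with a, b > 1 the mode is (a−1)/(a+b−2) = 14/27 ≈ 0.519.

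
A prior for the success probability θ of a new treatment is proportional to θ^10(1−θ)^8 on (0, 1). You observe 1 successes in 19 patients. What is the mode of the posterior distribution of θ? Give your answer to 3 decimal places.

The prior density ∝ θ^10(1−θ)^8 is the kernel of Beta(11, 9).
Data: 1 success in 19 trials. The binomial likelihood contributes θ(1−θ)^18, so the posterior is Beta(11+1, 9+18) = Beta(12, 27).
For Beta(a, b) with a, b > 1 the mode is (a−1)/(a+b−2) = 11/37 ≈ 0.297.

θ̂_MAP = 0.297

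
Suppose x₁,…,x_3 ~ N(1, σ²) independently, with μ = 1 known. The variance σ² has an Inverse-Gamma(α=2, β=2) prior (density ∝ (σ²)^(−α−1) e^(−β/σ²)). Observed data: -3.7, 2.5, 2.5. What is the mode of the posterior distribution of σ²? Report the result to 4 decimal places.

Sum of squared deviations about the known mean: SS = (-3.7−1)² + (2.5−1)² + (2.5−1)² = 26.59.
The Normal likelihood contributes (σ²)^(−n/2) exp(−SS/(2σ²)), so the posterior is Inverse-Gamma(α + n/2, β + SS/2) = Inverse-Gamma(3.5, 15.295).
The mode of Inverse-Gamma(a, b) is b/(a+1) = 15.295/4.5 ≈ 3.3989.

σ̂²_MAP = 3.3989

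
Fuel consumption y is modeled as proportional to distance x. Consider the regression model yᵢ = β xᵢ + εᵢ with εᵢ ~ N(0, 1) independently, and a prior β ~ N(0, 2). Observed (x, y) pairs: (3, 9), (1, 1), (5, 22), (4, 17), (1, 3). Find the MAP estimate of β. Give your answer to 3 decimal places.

log p(β | y) = −Σ(yᵢ − βxᵢ)²/(2·1) − β²/(2·2) + const.
Setting the derivative to zero: Σxᵢ(yᵢ − βxᵢ)/1 − β/2 = 0, so β = Σxᵢyᵢ / (Σxᵢ² + σ²/τ²).
Σxᵢyᵢ = 3·9 + 1·1 + 5·22 + 4·17 + 1·3 = 209; Σxᵢ² = 52; σ²/τ² = 0.5.
β̂_MAP = 209 / (52 + 0.5) = 209/52.5 ≈ 3.981.

β̂_MAP = 3.981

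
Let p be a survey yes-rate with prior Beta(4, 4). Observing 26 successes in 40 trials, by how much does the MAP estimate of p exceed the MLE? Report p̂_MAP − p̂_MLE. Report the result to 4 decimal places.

MAP − MLE = -0.0196

Posterior is Beta(30, 18); MAP = (30−1)/(48−2) = 29/46 ≈ 0.63043.
MLE ignores the prior: p̂_MLE = k/n = 26/40 ≈ 0.65000.
Difference = 29/46 − 26/40 = -9/460 ≈ -0.0196.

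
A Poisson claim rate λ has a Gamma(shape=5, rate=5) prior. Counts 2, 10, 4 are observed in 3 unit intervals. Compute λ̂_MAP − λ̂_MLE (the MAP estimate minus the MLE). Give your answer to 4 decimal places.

MAP − MLE = -2.8333

Σxᵢ = 16. Posterior is Gamma(21, 8); MAP = (21−1)/8 = 20/8 ≈ 2.50000.
MLE = x̄ = 16/3 ≈ 5.33333.
Difference = 20/8 − 16/3 = -17/6 ≈ -2.8333.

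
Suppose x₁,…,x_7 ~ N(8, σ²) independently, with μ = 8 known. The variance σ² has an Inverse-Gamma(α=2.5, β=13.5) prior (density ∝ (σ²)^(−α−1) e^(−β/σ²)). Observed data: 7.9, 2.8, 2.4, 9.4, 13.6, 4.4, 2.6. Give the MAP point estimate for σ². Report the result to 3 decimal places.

Sum of squared deviations about the known mean: SS = (7.9−8)² + (2.8−8)² + (2.4−8)² + (9.4−8)² + (13.6−8)² + (4.4−8)² + (2.6−8)² = 133.85.
The Normal likelihood contributes (σ²)^(−n/2) exp(−SS/(2σ²)), so the posterior is Inverse-Gamma(α + n/2, β + SS/2) = Inverse-Gamma(6, 80.425).
The mode of Inverse-Gamma(a, b) is b/(a+1) = 80.425/7 ≈ 11.489.

σ̂²_MAP = 11.489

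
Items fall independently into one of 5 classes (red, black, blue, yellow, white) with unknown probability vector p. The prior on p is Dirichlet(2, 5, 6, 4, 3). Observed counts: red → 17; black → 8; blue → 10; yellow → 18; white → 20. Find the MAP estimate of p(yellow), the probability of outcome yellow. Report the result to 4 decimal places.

MAP estimate of p(yellow) = 0.2386

The posterior is Dirichlet(αᵢ + nᵢ) = Dirichlet(19, 13, 16, 22, 23).
For a Dirichlet(a₁,…,a_K) with all aᵢ > 1, the mode has j-th component (aⱼ − 1)/(Σaᵢ − K).
Here Σaᵢ = 93 and K = 5, so p(yellow) = (22 − 1)/(93 − 5) = 21/88 ≈ 0.2386.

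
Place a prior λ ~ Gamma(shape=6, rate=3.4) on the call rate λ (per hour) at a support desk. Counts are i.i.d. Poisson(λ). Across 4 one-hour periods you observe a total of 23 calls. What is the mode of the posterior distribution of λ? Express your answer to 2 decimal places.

Σxᵢ = 23, n = 4.
Posterior ∝ λ^5e^(−3.4λ) · λ^23e^(−4λ) = λ^28e^(−7.4λ), i.e. Gamma(shape=29, rate=7.4).
The mode of a Gamma(a, b) with a ≥ 1 (shape–rate) is (a−1)/b = 28/7.4 ≈ 3.78.

λ̂_MAP = 3.78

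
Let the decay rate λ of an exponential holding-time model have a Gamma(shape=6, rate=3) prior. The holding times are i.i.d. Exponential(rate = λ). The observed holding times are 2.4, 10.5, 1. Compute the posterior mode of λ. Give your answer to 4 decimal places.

λ̂_MAP = 0.4734

The Exponential(rate=λ) likelihood is ∝ λ^n e^(−λΣtᵢ). Here n = 3 and Σtᵢ = 2.4 + 10.5 + 1 = 13.9.
Posterior ∝ λ^5e^(−3λ) · λ^3e^(−13.9λ) = λ^8e^(−16.9λ), i.e. Gamma(9, 16.9).
Mode = (a−1)/b = 8/16.9 ≈ 0.4734.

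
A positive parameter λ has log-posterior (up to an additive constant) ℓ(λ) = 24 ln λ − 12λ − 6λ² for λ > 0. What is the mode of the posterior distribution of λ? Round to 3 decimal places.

λ̂_MAP = 1.000

ℓ'(λ) = 24/λ − 12 − 12λ. Setting this to zero and multiplying by λ: 12λ² + 12λ − 24 = 0.
λ = (−12 + √(12² + 4·12·24)) / (2·12) = (−12 + √1296) / 24 = (−12 + 36)/24 = 1.
ℓ''(λ) = −24/λ² − 12 < 0, confirming a maximum.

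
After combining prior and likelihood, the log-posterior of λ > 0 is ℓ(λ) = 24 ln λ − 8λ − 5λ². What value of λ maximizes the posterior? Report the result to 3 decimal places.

ℓ'(λ) = 24/λ − 8 − 10λ. Setting this to zero and multiplying by λ: 10λ² + 8λ − 24 = 0.
λ = (−8 + √(8² + 4·10·24)) / (2·10) = (−8 + √1024) / 20 = (−8 + 32)/20 = 6/5.
ℓ''(λ) = −24/λ² − 10 < 0, confirming a maximum.

λ̂_MAP = 1.200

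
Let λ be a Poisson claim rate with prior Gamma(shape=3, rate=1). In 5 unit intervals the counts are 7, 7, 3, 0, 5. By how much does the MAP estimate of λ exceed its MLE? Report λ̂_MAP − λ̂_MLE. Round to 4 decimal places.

Σxᵢ = 22. Posterior is Gamma(25, 6); MAP = (25−1)/6 = 24/6 ≈ 4.00000.
MLE = x̄ = 22/5 ≈ 4.40000.
Difference = 24/6 − 22/5 = -2/5 ≈ -0.4000.

MAP − MLE = -0.4000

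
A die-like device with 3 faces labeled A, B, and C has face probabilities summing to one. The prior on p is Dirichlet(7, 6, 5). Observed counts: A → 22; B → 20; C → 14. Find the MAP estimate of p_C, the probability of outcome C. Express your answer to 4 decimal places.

MAP estimate of p_C = 0.2535

The posterior is Dirichlet(αᵢ + nᵢ) = Dirichlet(29, 26, 19).
For a Dirichlet(a₁,…,a_K) with all aᵢ > 1, the mode has j-th component (aⱼ − 1)/(Σaᵢ − K).
Here Σaᵢ = 74 and K = 3, so p_C = (19 − 1)/(74 − 3) = 18/71 ≈ 0.2535.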